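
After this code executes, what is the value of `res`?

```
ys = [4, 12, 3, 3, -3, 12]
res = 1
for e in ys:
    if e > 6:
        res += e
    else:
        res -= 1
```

21

e=4: not >6, res = 1-1 = 0
e=12: >6, res = 0+12 = 12
e=3: not >6, res = 12-1 = 11
e=3: not >6, res = 11-1 = 10
e=-3: not >6, res = 10-1 = 9
e=12: >6, res = 9+12 = 21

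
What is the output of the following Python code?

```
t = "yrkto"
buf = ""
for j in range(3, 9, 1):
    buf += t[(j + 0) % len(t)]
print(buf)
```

toyrkt

j=3: add t[3]='t' → 't'
j=4: add t[4]='o' → 'to'
j=5: add t[0]='y' → 'toy'
j=6: add t[1]='r' → 'toyr'
j=7: add t[2]='k' → 'toyrk'
j=8: add t[3]='t' → 'toyrkt'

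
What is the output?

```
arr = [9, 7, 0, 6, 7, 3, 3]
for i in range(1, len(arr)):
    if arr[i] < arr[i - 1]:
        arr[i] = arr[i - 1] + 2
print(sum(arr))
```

i=1: 7<9, arr[1] = 9+2 = 11 → [9, 11, 0, 6, 7, 3, 3]
i=2: 0<11, arr[2] = 11+2 = 13 → [9, 11, 13, 6, 7, 3, 3]
i=3: 6<13, arr[3] = 13+2 = 15 → [9, 11, 13, 15, 7, 3, 3]
i=4: 7<15, arr[4] = 15+2 = 17 → [9, 11, 13, 15, 17, 3, 3]
i=5: 3<17, arr[5] = 17+2 = 19 → [9, 11, 13, 15, 17, 19, 3]
i=6: 3<19, arr[6] = 19+2 = 21 → [9, 11, 13, 15, 17, 19, 21]
sum = 105

105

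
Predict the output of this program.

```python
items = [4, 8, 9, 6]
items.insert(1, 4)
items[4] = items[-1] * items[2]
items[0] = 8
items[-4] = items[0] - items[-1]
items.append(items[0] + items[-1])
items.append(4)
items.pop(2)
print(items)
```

[8, -40, 9, 48, 56, 4]

insert 4 at 1 → [4, 4, 8, 9, 6]
items[4] = items[-1]*items[2] = 6*8 = 48 → [4, 4, 8, 9, 48]
items[0] = 8 → [8, 4, 8, 9, 48]
items[-4] = items[0]-items[-1] = 8-48 = -40 → [8, -40, 8, 9, 48]
append items[0]+items[-1] = 8+48 = 56 → [8, -40, 8, 9, 48, 56]
append 4 → [8, -40, 8, 9, 48, 56, 4]
pop(2) removes 8 → [8, -40, 9, 48, 56, 4]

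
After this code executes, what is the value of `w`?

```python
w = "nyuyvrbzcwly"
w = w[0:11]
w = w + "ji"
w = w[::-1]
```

'ijlwczbrvyuyn'

slice [0:11] → 'nyuyvrbzcwl'
+ 'ji' → 'nyuyvrbzcwlji'
reverse → 'ijlwczbrvyuyn'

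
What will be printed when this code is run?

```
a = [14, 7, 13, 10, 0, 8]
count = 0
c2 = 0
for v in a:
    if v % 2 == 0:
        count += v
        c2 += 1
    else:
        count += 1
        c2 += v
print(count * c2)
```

816

v=14: even, count = 0+14 = 14; c2=1
v=7: not even, count = 14+1 = 15; c2=8
v=13: not even, count = 15+1 = 16; c2=21
v=10: even, count = 16+10 = 26; c2=22
v=0: even, count = 26+0 = 26; c2=23
v=8: even, count = 26+8 = 34; c2=24
count*c2 = 34*24 = 816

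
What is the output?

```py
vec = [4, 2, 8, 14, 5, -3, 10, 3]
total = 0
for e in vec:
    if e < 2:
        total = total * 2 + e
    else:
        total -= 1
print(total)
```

-15

e=4: not <2, total = 0-1 = -1
e=2: not <2, total = (-1)-1 = -2
e=8: not <2, total = (-2)-1 = -3
e=14: not <2, total = (-3)-1 = -4
e=5: not <2, total = (-4)-1 = -5
e=-3: <2, total = (-5)*2+(-3) = -13
e=10: not <2, total = (-13)-1 = -14
e=3: not <2, total = (-14)-1 = -15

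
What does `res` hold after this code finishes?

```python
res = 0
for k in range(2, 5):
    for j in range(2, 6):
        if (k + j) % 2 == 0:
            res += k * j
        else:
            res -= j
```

38

k=2,j=2: even sum, res = 0+4 = 4
k=2,j=3: odd sum, res = 4-3 = 1
k=2,j=4: even sum, res = 1+8 = 9
k=2,j=5: odd sum, res = 9-5 = 4
k=3,j=2: odd sum, res = 4-2 = 2
k=3,j=3: even sum, res = 2+9 = 11
k=3,j=4: odd sum, res = 11-4 = 7
k=3,j=5: even sum, res = 7+15 = 22
k=4,j=2: even sum, res = 22+8 = 30
k=4,j=3: odd sum, res = 30-3 = 27
k=4,j=4: even sum, res = 27+16 = 43
k=4,j=5: odd sum, res = 43-5 = 38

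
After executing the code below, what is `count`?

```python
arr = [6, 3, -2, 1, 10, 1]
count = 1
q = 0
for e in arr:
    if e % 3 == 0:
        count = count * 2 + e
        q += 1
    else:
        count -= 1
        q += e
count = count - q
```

3

e=6: %3==0, count = 1*2+6 = 8; q=1
e=3: %3==0, count = 8*2+3 = 19; q=2
e=-2: not %3==0, count = 19-1 = 18; q=0
e=1: not %3==0, count = 18-1 = 17; q=1
e=10: not %3==0, count = 17-1 = 16; q=11
e=1: not %3==0, count = 16-1 = 15; q=12
count-q = 15-12 = 3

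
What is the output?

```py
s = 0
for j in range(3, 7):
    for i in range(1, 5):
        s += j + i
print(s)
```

112

j=3,i=1: s = 0+4 = 4
j=3,i=2: s = 4+5 = 9
j=3,i=3: s = 9+6 = 15
j=3,i=4: s = 15+7 = 22
j=4,i=1: s = 22+5 = 27
j=4,i=2: s = 27+6 = 33
j=4,i=3: s = 33+7 = 40
j=4,i=4: s = 40+8 = 48
j=5,i=1: s = 48+6 = 54
j=5,i=2: s = 54+7 = 61
j=5,i=3: s = 61+8 = 69
j=5,i=4: s = 69+9 = 78
j=6,i=1: s = 78+7 = 85
j=6,i=2: s = 85+8 = 93
j=6,i=3: s = 93+9 = 102
j=6,i=4: s = 102+10 = 112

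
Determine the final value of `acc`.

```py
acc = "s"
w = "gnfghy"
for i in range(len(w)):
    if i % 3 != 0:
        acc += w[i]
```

'snfhy'

i=0: skip
i=1: add 'n' → 'sn'
i=2: add 'f' → 'snf'
i=3: skip
i=4: add 'h' → 'snfh'
i=5: add 'y' → 'snfhy'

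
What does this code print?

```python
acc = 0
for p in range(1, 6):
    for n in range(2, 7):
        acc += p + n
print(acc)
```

p=1,n=2: acc = 0+3 = 3
p=1,n=3: acc = 3+4 = 7
p=1,n=4: acc = 7+5 = 12
p=1,n=5: acc = 12+6 = 18
p=1,n=6: acc = 18+7 = 25
p=2,n=2: acc = 25+4 = 29
p=2,n=3: acc = 29+5 = 34
p=2,n=4: acc = 34+6 = 40
p=2,n=5: acc = 40+7 = 47
p=2,n=6: acc = 47+8 = 55
p=3,n=2: acc = 55+5 = 60
p=3,n=3: acc = 60+6 = 66
p=3,n=4: acc = 66+7 = 73
p=3,n=5: acc = 73+8 = 81
p=3,n=6: acc = 81+9 = 90
p=4,n=2: acc = 90+6 = 96
p=4,n=3: acc = 96+7 = 103
p=4,n=4: acc = 103+8 = 111
p=4,n=5: acc = 111+9 = 120
p=4,n=6: acc = 120+10 = 130
p=5,n=2: acc = 130+7 = 137
p=5,n=3: acc = 137+8 = 145
p=5,n=4: acc = 145+9 = 154
p=5,n=5: acc = 154+10 = 164
p=5,n=6: acc = 164+11 = 175

175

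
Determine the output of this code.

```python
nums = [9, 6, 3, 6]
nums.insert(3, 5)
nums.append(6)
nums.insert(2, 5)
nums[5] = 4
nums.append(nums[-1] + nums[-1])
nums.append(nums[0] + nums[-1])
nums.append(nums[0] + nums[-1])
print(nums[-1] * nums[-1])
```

insert 5 at 3 → [9, 6, 3, 5, 6]
append 6 → [9, 6, 3, 5, 6, 6]
insert 5 at 2 → [9, 6, 5, 3, 5, 6, 6]
nums[5] = 4 → [9, 6, 5, 3, 5, 4, 6]
append nums[-1]+nums[-1] = 6+6 = 12 → [9, 6, 5, 3, 5, 4, 6, 12]
append nums[0]+nums[-1] = 9+12 = 21 → [9, 6, 5, 3, 5, 4, 6, 12, 21]
append nums[0]+nums[-1] = 9+21 = 30 → [9, 6, 5, 3, 5, 4, 6, 12, 21, 30]
nums[-1]*nums[-1] = 30*30 = 900

900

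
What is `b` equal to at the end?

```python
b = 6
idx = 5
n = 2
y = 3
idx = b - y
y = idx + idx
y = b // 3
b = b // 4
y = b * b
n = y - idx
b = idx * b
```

idx = 6-3 = 3
y = 3+3 = 6
y = 6//3 = 2
b = 6//4 = 1
y = 1*1 = 1
n = 1-3 = -2
b = 3*1 = 3

3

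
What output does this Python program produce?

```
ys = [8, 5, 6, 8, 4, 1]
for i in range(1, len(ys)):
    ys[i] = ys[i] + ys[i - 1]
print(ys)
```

[8, 13, 19, 27, 31, 32]

i=1: ys[1] = 5+8 = 13 → [8, 13, 6, 8, 4, 1]
i=2: ys[2] = 6+13 = 19 → [8, 13, 19, 8, 4, 1]
i=3: ys[3] = 8+19 = 27 → [8, 13, 19, 27, 4, 1]
i=4: ys[4] = 4+27 = 31 → [8, 13, 19, 27, 31, 1]
i=5: ys[5] = 1+31 = 32 → [8, 13, 19, 27, 31, 32]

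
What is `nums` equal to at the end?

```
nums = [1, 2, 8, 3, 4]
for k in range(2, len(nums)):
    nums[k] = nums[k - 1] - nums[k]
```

k=2: nums[2] = 2-8 = -6 → [1, 2, -6, 3, 4]
k=3: nums[3] = (-6)-3 = -9 → [1, 2, -6, -9, 4]
k=4: nums[4] = (-9)-4 = -13 → [1, 2, -6, -9, -13]

[1, 2, -6, -9, -13]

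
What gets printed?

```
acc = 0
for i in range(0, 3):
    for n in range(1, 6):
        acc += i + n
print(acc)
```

60

i=0,n=1: acc = 0+1 = 1
i=0,n=2: acc = 1+2 = 3
i=0,n=3: acc = 3+3 = 6
i=0,n=4: acc = 6+4 = 10
i=0,n=5: acc = 10+5 = 15
i=1,n=1: acc = 15+2 = 17
i=1,n=2: acc = 17+3 = 20
i=1,n=3: acc = 20+4 = 24
i=1,n=4: acc = 24+5 = 29
i=1,n=5: acc = 29+6 = 35
i=2,n=1: acc = 35+3 = 38
i=2,n=2: acc = 38+4 = 42
i=2,n=3: acc = 42+5 = 47
i=2,n=4: acc = 47+6 = 53
i=2,n=5: acc = 53+7 = 60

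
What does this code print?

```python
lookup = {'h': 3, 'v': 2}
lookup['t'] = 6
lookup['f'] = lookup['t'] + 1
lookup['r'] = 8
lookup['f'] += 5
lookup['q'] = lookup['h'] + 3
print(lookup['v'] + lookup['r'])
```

lookup['t'] = 6 → {'h': 3, 'v': 2, 't': 6}
lookup['f'] = lookup['t']+1 = 7 → {'h': 3, 'v': 2, 't': 6, 'f': 7}
lookup['r'] = 8 → {'h': 3, 'v': 2, 't': 6, 'f': 7, 'r': 8}
lookup['f'] = 7+5 = 12 → {'h': 3, 'v': 2, 't': 6, 'f': 12, 'r': 8}
lookup['q'] = lookup['h']+3 = 6 → {'h': 3, 'v': 2, 't': 6, 'f': 12, 'r': 8, 'q': 6}
lookup['v']+lookup['r'] = 2+8 = 10

10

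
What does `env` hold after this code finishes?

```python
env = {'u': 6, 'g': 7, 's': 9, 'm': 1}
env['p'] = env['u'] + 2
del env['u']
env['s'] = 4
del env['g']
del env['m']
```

env['p'] = env['u']+2 = 8 → {'u': 6, 'g': 7, 's': 9, 'm': 1, 'p': 8}
del 'u' → {'g': 7, 's': 9, 'm': 1, 'p': 8}
env['s'] = 4 → {'g': 7, 's': 4, 'm': 1, 'p': 8}
del 'g' → {'s': 4, 'm': 1, 'p': 8}
del 'm' → {'s': 4, 'p': 8}

{'s': 4, 'p': 8}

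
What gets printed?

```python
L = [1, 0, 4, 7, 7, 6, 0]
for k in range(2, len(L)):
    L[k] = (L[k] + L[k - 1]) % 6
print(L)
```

k=2: L[2] = (4+0)%6 = 4 → [1, 0, 4, 7, 7, 6, 0]
k=3: L[3] = (7+4)%6 = 5 → [1, 0, 4, 5, 7, 6, 0]
k=4: L[4] = (7+5)%6 = 0 → [1, 0, 4, 5, 0, 6, 0]
k=5: L[5] = (6+0)%6 = 0 → [1, 0, 4, 5, 0, 0, 0]
k=6: L[6] = (0+0)%6 = 0 → [1, 0, 4, 5, 0, 0, 0]

[1, 0, 4, 5, 0, 0, 0]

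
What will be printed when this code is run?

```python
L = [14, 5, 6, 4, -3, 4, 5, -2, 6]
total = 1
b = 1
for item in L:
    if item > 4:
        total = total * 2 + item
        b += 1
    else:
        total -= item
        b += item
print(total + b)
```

item=14: >4, total = 1*2+14 = 16; b=2
item=5: >4, total = 16*2+5 = 37; b=3
item=6: >4, total = 37*2+6 = 80; b=4
item=4: not >4, total = 80-4 = 76; b=8
item=-3: not >4, total = 76-(-3) = 79; b=5
item=4: not >4, total = 79-4 = 75; b=9
item=5: >4, total = 75*2+5 = 155; b=10
item=-2: not >4, total = 155-(-2) = 157; b=8
item=6: >4, total = 157*2+6 = 320; b=9
total+b = 320+9 = 329

329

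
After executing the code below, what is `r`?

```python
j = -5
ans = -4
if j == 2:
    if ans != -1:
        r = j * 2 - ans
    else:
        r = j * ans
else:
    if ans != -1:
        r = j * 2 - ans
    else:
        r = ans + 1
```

-6

j=-5, ans=-4
j == 2 is False; ans != -1 is True
→ r = j * 2 - ans = -6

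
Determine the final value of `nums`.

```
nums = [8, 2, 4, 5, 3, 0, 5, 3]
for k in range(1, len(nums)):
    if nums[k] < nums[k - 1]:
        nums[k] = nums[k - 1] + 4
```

k=1: 2<8, nums[1] = 8+4 = 12 → [8, 12, 4, 5, 3, 0, 5, 3]
k=2: 4<12, nums[2] = 12+4 = 16 → [8, 12, 16, 5, 3, 0, 5, 3]
k=3: 5<16, nums[3] = 16+4 = 20 → [8, 12, 16, 20, 3, 0, 5, 3]
k=4: 3<20, nums[4] = 20+4 = 24 → [8, 12, 16, 20, 24, 0, 5, 3]
k=5: 0<24, nums[5] = 24+4 = 28 → [8, 12, 16, 20, 24, 28, 5, 3]
k=6: 5<28, nums[6] = 28+4 = 32 → [8, 12, 16, 20, 24, 28, 32, 3]
k=7: 3<32, nums[7] = 32+4 = 36 → [8, 12, 16, 20, 24, 28, 32, 36]

[8, 12, 16, 20, 24, 28, 32, 36]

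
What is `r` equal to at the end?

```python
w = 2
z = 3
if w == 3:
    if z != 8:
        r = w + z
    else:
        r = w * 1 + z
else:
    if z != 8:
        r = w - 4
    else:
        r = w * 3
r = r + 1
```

w=2, z=3
w == 3 is False; z != 8 is True
→ r = w - 4 = -2
r = (-2)+1 = -1

-1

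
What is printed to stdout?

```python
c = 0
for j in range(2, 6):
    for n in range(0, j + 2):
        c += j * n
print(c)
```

207

j=2,n=0: c = 0+0 = 0
j=2,n=1: c = 0+2 = 2
j=2,n=2: c = 2+4 = 6
j=2,n=3: c = 6+6 = 12
j=3,n=0: c = 12+0 = 12
j=3,n=1: c = 12+3 = 15
j=3,n=2: c = 15+6 = 21
j=3,n=3: c = 21+9 = 30
j=3,n=4: c = 30+12 = 42
j=4,n=0: c = 42+0 = 42
j=4,n=1: c = 42+4 = 46
j=4,n=2: c = 46+8 = 54
j=4,n=3: c = 54+12 = 66
j=4,n=4: c = 66+16 = 82
j=4,n=5: c = 82+20 = 102
j=5,n=0: c = 102+0 = 102
j=5,n=1: c = 102+5 = 107
j=5,n=2: c = 107+10 = 117
j=5,n=3: c = 117+15 = 132
j=5,n=4: c = 132+20 = 152
j=5,n=5: c = 152+25 = 177
j=5,n=6: c = 177+30 = 207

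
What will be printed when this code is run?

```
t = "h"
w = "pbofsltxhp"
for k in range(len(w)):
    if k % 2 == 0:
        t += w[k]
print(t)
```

hposth

k=0: add 'p' → 'hp'
k=1: skip
k=2: add 'o' → 'hpo'
k=3: skip
k=4: add 's' → 'hpos'
k=5: skip
k=6: add 't' → 'hpost'
k=7: skip
k=8: add 'h' → 'hposth'
k=9: skip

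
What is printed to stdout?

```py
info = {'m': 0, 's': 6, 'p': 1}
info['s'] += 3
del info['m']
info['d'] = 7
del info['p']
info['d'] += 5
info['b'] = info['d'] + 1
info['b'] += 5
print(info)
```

info['s'] = 6+3 = 9 → {'m': 0, 's': 9, 'p': 1}
del 'm' → {'s': 9, 'p': 1}
info['d'] = 7 → {'s': 9, 'p': 1, 'd': 7}
del 'p' → {'s': 9, 'd': 7}
info['d'] = 7+5 = 12 → {'s': 9, 'd': 12}
info['b'] = info['d']+1 = 13 → {'s': 9, 'd': 12, 'b': 13}
info['b'] = 13+5 = 18 → {'s': 9, 'd': 12, 'b': 18}

{'s': 9, 'd': 12, 'b': 18}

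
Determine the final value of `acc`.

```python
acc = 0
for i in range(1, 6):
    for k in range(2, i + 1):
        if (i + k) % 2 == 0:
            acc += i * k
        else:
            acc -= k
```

66

i=2,k=2: even sum, acc = 0+4 = 4
i=3,k=2: odd sum, acc = 4-2 = 2
i=3,k=3: even sum, acc = 2+9 = 11
i=4,k=2: even sum, acc = 11+8 = 19
i=4,k=3: odd sum, acc = 19-3 = 16
i=4,k=4: even sum, acc = 16+16 = 32
i=5,k=2: odd sum, acc = 32-2 = 30
i=5,k=3: even sum, acc = 30+15 = 45
i=5,k=4: odd sum, acc = 45-4 = 41
i=5,k=5: even sum, acc = 41+25 = 66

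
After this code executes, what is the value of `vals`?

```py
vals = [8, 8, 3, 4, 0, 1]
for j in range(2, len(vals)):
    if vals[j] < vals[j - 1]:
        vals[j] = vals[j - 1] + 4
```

[8, 8, 12, 16, 20, 24]

j=2: 3<8, vals[2] = 8+4 = 12 → [8, 8, 12, 4, 0, 1]
j=3: 4<12, vals[3] = 12+4 = 16 → [8, 8, 12, 16, 0, 1]
j=4: 0<16, vals[4] = 16+4 = 20 → [8, 8, 12, 16, 20, 1]
j=5: 1<20, vals[5] = 20+4 = 24 → [8, 8, 12, 16, 20, 24]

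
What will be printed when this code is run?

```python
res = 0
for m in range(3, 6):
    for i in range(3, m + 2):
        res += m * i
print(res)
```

159

m=3,i=3: res = 0+9 = 9
m=3,i=4: res = 9+12 = 21
m=4,i=3: res = 21+12 = 33
m=4,i=4: res = 33+16 = 49
m=4,i=5: res = 49+20 = 69
m=5,i=3: res = 69+15 = 84
m=5,i=4: res = 84+20 = 104
m=5,i=5: res = 104+25 = 129
m=5,i=6: res = 129+30 = 159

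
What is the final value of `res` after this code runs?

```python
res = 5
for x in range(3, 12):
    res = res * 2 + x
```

4595

x=3: res = 5*2+3 = 13
x=4: res = 13*2+4 = 30
x=5: res = 30*2+5 = 65
x=6: res = 65*2+6 = 136
x=7: res = 136*2+7 = 279
x=8: res = 279*2+8 = 566
x=9: res = 566*2+9 = 1141
x=10: res = 1141*2+10 = 2292
x=11: res = 2292*2+11 = 4595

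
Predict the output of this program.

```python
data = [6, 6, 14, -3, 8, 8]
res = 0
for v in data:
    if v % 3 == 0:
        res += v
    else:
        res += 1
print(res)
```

12

v=6: %3==0, res = 0+6 = 6
v=6: %3==0, res = 6+6 = 12
v=14: not %3==0, res = 12+1 = 13
v=-3: %3==0, res = 13+(-3) = 10
v=8: not %3==0, res = 10+1 = 11
v=8: not %3==0, res = 11+1 = 12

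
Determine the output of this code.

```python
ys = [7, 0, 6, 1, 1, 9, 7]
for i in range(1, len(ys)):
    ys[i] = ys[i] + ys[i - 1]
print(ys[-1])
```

31

i=1: ys[1] = 0+7 = 7 → [7, 7, 6, 1, 1, 9, 7]
i=2: ys[2] = 6+7 = 13 → [7, 7, 13, 1, 1, 9, 7]
i=3: ys[3] = 1+13 = 14 → [7, 7, 13, 14, 1, 9, 7]
i=4: ys[4] = 1+14 = 15 → [7, 7, 13, 14, 15, 9, 7]
i=5: ys[5] = 9+15 = 24 → [7, 7, 13, 14, 15, 24, 7]
i=6: ys[6] = 7+24 = 31 → [7, 7, 13, 14, 15, 24, 31]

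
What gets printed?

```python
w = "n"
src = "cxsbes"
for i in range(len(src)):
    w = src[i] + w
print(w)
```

i=0: prepend 'c' → 'cn'
i=1: prepend 'x' → 'xcn'
i=2: prepend 's' → 'sxcn'
i=3: prepend 'b' → 'bsxcn'
i=4: prepend 'e' → 'ebsxcn'
i=5: prepend 's' → 'sebsxcn'

sebsxcn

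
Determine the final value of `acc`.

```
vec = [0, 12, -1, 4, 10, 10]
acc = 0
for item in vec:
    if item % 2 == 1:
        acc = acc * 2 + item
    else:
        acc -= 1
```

-8

item=0: not odd, acc = 0-1 = -1
item=12: not odd, acc = (-1)-1 = -2
item=-1: odd, acc = (-2)*2+(-1) = -5
item=4: not odd, acc = (-5)-1 = -6
item=10: not odd, acc = (-6)-1 = -7
item=10: not odd, acc = (-7)-1 = -8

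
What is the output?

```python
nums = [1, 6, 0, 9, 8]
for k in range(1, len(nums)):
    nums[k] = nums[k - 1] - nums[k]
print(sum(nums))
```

k=1: nums[1] = 1-6 = -5 → [1, -5, 0, 9, 8]
k=2: nums[2] = (-5)-0 = -5 → [1, -5, -5, 9, 8]
k=3: nums[3] = (-5)-9 = -14 → [1, -5, -5, -14, 8]
k=4: nums[4] = (-14)-8 = -22 → [1, -5, -5, -14, -22]
sum = -45

-45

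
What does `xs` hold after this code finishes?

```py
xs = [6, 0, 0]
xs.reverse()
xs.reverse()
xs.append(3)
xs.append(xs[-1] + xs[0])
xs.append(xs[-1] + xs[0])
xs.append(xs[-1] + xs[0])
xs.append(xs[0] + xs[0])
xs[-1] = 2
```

[6, 0, 0, 3, 9, 15, 21, 2]

reverse → [0, 0, 6]
reverse → [6, 0, 0]
append 3 → [6, 0, 0, 3]
append xs[-1]+xs[0] = 3+6 = 9 → [6, 0, 0, 3, 9]
append xs[-1]+xs[0] = 9+6 = 15 → [6, 0, 0, 3, 9, 15]
append xs[-1]+xs[0] = 15+6 = 21 → [6, 0, 0, 3, 9, 15, 21]
append xs[0]+xs[0] = 6+6 = 12 → [6, 0, 0, 3, 9, 15, 21, 12]
xs[-1] = 2 → [6, 0, 0, 3, 9, 15, 21, 2]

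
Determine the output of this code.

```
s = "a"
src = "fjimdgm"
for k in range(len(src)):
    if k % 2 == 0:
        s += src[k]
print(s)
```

k=0: add 'f' → 'af'
k=1: skip
k=2: add 'i' → 'afi'
k=3: skip
k=4: add 'd' → 'afid'
k=5: skip
k=6: add 'm' → 'afidm'

afidm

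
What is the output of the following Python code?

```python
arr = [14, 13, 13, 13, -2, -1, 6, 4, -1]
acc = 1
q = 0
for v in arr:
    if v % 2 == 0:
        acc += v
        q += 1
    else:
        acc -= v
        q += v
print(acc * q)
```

v=14: even, acc = 1+14 = 15; q=1
v=13: not even, acc = 15-13 = 2; q=14
v=13: not even, acc = 2-13 = -11; q=27
v=13: not even, acc = (-11)-13 = -24; q=40
v=-2: even, acc = (-24)+(-2) = -26; q=41
v=-1: not even, acc = (-26)-(-1) = -25; q=40
v=6: even, acc = (-25)+6 = -19; q=41
v=4: even, acc = (-19)+4 = -15; q=42
v=-1: not even, acc = (-15)-(-1) = -14; q=41
acc*q = (-14)*41 = -574

-574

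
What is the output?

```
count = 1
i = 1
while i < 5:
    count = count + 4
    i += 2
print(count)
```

i=1: count = 1+4 = 5
i=3: count = 5+4 = 9

9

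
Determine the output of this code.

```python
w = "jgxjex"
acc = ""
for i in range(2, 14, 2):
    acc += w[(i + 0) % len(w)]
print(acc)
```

xejxej

i=2: add w[2]='x' → 'x'
i=4: add w[4]='e' → 'xe'
i=6: add w[0]='j' → 'xej'
i=8: add w[2]='x' → 'xejx'
i=10: add w[4]='e' → 'xejxe'
i=12: add w[0]='j' → 'xejxej'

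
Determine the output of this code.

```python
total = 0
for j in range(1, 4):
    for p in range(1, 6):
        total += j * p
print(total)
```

j=1,p=1: total = 0+1 = 1
j=1,p=2: total = 1+2 = 3
j=1,p=3: total = 3+3 = 6
j=1,p=4: total = 6+4 = 10
j=1,p=5: total = 10+5 = 15
j=2,p=1: total = 15+2 = 17
j=2,p=2: total = 17+4 = 21
j=2,p=3: total = 21+6 = 27
j=2,p=4: total = 27+8 = 35
j=2,p=5: total = 35+10 = 45
j=3,p=1: total = 45+3 = 48
j=3,p=2: total = 48+6 = 54
j=3,p=3: total = 54+9 = 63
j=3,p=4: total = 63+12 = 75
j=3,p=5: total = 75+15 = 90

90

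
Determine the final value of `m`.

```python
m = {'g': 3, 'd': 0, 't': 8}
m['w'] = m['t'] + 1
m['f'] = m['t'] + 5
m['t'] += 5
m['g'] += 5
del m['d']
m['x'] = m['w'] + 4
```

m['w'] = m['t']+1 = 9 → {'g': 3, 'd': 0, 't': 8, 'w': 9}
m['f'] = m['t']+5 = 13 → {'g': 3, 'd': 0, 't': 8, 'w': 9, 'f': 13}
m['t'] = 8+5 = 13 → {'g': 3, 'd': 0, 't': 13, 'w': 9, 'f': 13}
m['g'] = 3+5 = 8 → {'g': 8, 'd': 0, 't': 13, 'w': 9, 'f': 13}
del 'd' → {'g': 8, 't': 13, 'w': 9, 'f': 13}
m['x'] = m['w']+4 = 13 → {'g': 8, 't': 13, 'w': 9, 'f': 13, 'x': 13}

{'g': 8, 't': 13, 'w': 9, 'f': 13, 'x': 13}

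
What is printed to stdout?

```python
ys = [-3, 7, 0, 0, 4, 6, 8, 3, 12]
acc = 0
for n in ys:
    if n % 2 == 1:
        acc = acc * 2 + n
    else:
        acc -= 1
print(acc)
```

-6

n=-3: odd, acc = 0*2+(-3) = -3
n=7: odd, acc = (-3)*2+7 = 1
n=0: not odd, acc = 1-1 = 0
n=0: not odd, acc = 0-1 = -1
n=4: not odd, acc = (-1)-1 = -2
n=6: not odd, acc = (-2)-1 = -3
n=8: not odd, acc = (-3)-1 = -4
n=3: odd, acc = (-4)*2+3 = -5
n=12: not odd, acc = (-5)-1 = -6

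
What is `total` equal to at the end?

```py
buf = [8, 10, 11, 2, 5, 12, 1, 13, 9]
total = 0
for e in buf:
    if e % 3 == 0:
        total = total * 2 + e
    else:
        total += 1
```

e=8: not %3==0, total = 0+1 = 1
e=10: not %3==0, total = 1+1 = 2
e=11: not %3==0, total = 2+1 = 3
e=2: not %3==0, total = 3+1 = 4
e=5: not %3==0, total = 4+1 = 5
e=12: %3==0, total = 5*2+12 = 22
e=1: not %3==0, total = 22+1 = 23
e=13: not %3==0, total = 23+1 = 24
e=9: %3==0, total = 24*2+9 = 57

57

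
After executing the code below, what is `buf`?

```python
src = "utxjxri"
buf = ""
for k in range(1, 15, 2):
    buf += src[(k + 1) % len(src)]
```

'xxitjru'

k=1: add src[2]='x' → 'x'
k=3: add src[4]='x' → 'xx'
k=5: add src[6]='i' → 'xxi'
k=7: add src[1]='t' → 'xxit'
k=9: add src[3]='j' → 'xxitj'
k=11: add src[5]='r' → 'xxitjr'
k=13: add src[0]='u' → 'xxitjru'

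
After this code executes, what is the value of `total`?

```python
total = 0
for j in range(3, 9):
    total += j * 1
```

33

j=3: total = 0+3*1 = 3
j=4: total = 3+4*1 = 7
j=5: total = 7+5*1 = 12
j=6: total = 12+6*1 = 18
j=7: total = 18+7*1 = 25
j=8: total = 25+8*1 = 33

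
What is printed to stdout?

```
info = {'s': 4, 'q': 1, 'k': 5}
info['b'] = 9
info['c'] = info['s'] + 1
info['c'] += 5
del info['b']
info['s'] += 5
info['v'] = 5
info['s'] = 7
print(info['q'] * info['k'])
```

5

info['b'] = 9 → {'s': 4, 'q': 1, 'k': 5, 'b': 9}
info['c'] = info['s']+1 = 5 → {'s': 4, 'q': 1, 'k': 5, 'b': 9, 'c': 5}
info['c'] = 5+5 = 10 → {'s': 4, 'q': 1, 'k': 5, 'b': 9, 'c': 10}
del 'b' → {'s': 4, 'q': 1, 'k': 5, 'c': 10}
info['s'] = 4+5 = 9 → {'s': 9, 'q': 1, 'k': 5, 'c': 10}
info['v'] = 5 → {'s': 9, 'q': 1, 'k': 5, 'c': 10, 'v': 5}
info['s'] = 7 → {'s': 7, 'q': 1, 'k': 5, 'c': 10, 'v': 5}
info['q']*info['k'] = 1*5 = 5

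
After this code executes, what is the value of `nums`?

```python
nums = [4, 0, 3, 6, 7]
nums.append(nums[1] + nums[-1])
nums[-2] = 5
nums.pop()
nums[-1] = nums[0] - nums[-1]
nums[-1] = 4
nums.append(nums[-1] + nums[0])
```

[4, 0, 3, 6, 4, 8]

append nums[1]+nums[-1] = 0+7 = 7 → [4, 0, 3, 6, 7, 7]
nums[-2] = 5 → [4, 0, 3, 6, 5, 7]
pop() removes 7 → [4, 0, 3, 6, 5]
nums[-1] = nums[0]-nums[-1] = 4-5 = -1 → [4, 0, 3, 6, -1]
nums[-1] = 4 → [4, 0, 3, 6, 4]
append nums[-1]+nums[0] = 4+4 = 8 → [4, 0, 3, 6, 4, 8]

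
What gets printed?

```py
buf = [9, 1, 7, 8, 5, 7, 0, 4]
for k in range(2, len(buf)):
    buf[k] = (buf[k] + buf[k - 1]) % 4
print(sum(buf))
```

k=2: buf[2] = (7+1)%4 = 0 → [9, 1, 0, 8, 5, 7, 0, 4]
k=3: buf[3] = (8+0)%4 = 0 → [9, 1, 0, 0, 5, 7, 0, 4]
k=4: buf[4] = (5+0)%4 = 1 → [9, 1, 0, 0, 1, 7, 0, 4]
k=5: buf[5] = (7+1)%4 = 0 → [9, 1, 0, 0, 1, 0, 0, 4]
k=6: buf[6] = (0+0)%4 = 0 → [9, 1, 0, 0, 1, 0, 0, 4]
k=7: buf[7] = (4+0)%4 = 0 → [9, 1, 0, 0, 1, 0, 0, 0]
sum = 11

11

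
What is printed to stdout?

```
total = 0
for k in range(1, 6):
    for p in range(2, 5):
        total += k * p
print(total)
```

135

k=1,p=2: total = 0+2 = 2
k=1,p=3: total = 2+3 = 5
k=1,p=4: total = 5+4 = 9
k=2,p=2: total = 9+4 = 13
k=2,p=3: total = 13+6 = 19
k=2,p=4: total = 19+8 = 27
k=3,p=2: total = 27+6 = 33
k=3,p=3: total = 33+9 = 42
k=3,p=4: total = 42+12 = 54
k=4,p=2: total = 54+8 = 62
k=4,p=3: total = 62+12 = 74
k=4,p=4: total = 74+16 = 90
k=5,p=2: total = 90+10 = 100
k=5,p=3: total = 100+15 = 115
k=5,p=4: total = 115+20 = 135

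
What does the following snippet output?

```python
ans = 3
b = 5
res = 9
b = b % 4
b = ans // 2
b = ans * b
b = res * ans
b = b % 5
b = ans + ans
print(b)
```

b = 5%4 = 1
b = 3//2 = 1
b = 3*1 = 3
b = 9*3 = 27
b = 27%5 = 2
b = 3+3 = 6

6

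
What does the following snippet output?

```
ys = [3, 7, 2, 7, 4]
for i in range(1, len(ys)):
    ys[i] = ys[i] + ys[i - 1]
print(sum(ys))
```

i=1: ys[1] = 7+3 = 10 → [3, 10, 2, 7, 4]
i=2: ys[2] = 2+10 = 12 → [3, 10, 12, 7, 4]
i=3: ys[3] = 7+12 = 19 → [3, 10, 12, 19, 4]
i=4: ys[4] = 4+19 = 23 → [3, 10, 12, 19, 23]
sum = 67

67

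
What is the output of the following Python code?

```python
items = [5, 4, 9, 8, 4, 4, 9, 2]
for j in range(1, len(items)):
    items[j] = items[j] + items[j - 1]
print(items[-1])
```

45

j=1: items[1] = 4+5 = 9 → [5, 9, 9, 8, 4, 4, 9, 2]
j=2: items[2] = 9+9 = 18 → [5, 9, 18, 8, 4, 4, 9, 2]
j=3: items[3] = 8+18 = 26 → [5, 9, 18, 26, 4, 4, 9, 2]
j=4: items[4] = 4+26 = 30 → [5, 9, 18, 26, 30, 4, 9, 2]
j=5: items[5] = 4+30 = 34 → [5, 9, 18, 26, 30, 34, 9, 2]
j=6: items[6] = 9+34 = 43 → [5, 9, 18, 26, 30, 34, 43, 2]
j=7: items[7] = 2+43 = 45 → [5, 9, 18, 26, 30, 34, 43, 45]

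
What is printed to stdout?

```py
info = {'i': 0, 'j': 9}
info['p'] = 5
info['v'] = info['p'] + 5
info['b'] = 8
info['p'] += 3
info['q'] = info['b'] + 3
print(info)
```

{'i': 0, 'j': 9, 'p': 8, 'v': 10, 'b': 8, 'q': 11}

info['p'] = 5 → {'i': 0, 'j': 9, 'p': 5}
info['v'] = info['p']+5 = 10 → {'i': 0, 'j': 9, 'p': 5, 'v': 10}
info['b'] = 8 → {'i': 0, 'j': 9, 'p': 5, 'v': 10, 'b': 8}
info['p'] = 5+3 = 8 → {'i': 0, 'j': 9, 'p': 8, 'v': 10, 'b': 8}
info['q'] = info['b']+3 = 11 → {'i': 0, 'j': 9, 'p': 8, 'v': 10, 'b': 8, 'q': 11}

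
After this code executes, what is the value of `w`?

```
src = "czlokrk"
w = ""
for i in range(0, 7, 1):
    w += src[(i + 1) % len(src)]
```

'zlokrkc'

i=0: add src[1]='z' → 'z'
i=1: add src[2]='l' → 'zl'
i=2: add src[3]='o' → 'zlo'
i=3: add src[4]='k' → 'zlok'
i=4: add src[5]='r' → 'zlokr'
i=5: add src[6]='k' → 'zlokrk'
i=6: add src[0]='c' → 'zlokrkc'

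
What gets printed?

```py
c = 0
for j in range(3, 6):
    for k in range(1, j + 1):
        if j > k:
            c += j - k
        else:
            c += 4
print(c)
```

31

j=3,k=1: 3>1, c = 0+2 = 2
j=3,k=2: 3>2, c = 2+1 = 3
j=3,k=3: not 3>3, c = 3+4 = 7
j=4,k=1: 4>1, c = 7+3 = 10
j=4,k=2: 4>2, c = 10+2 = 12
j=4,k=3: 4>3, c = 12+1 = 13
j=4,k=4: not 4>4, c = 13+4 = 17
j=5,k=1: 5>1, c = 17+4 = 21
j=5,k=2: 5>2, c = 21+3 = 24
j=5,k=3: 5>3, c = 24+2 = 26
j=5,k=4: 5>4, c = 26+1 = 27
j=5,k=5: not 5>5, c = 27+4 = 31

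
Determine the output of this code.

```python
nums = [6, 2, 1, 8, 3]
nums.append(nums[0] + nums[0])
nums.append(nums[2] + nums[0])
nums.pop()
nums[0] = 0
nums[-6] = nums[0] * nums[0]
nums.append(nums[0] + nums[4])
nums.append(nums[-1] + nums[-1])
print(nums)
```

append nums[0]+nums[0] = 6+6 = 12 → [6, 2, 1, 8, 3, 12]
append nums[2]+nums[0] = 1+6 = 7 → [6, 2, 1, 8, 3, 12, 7]
pop() removes 7 → [6, 2, 1, 8, 3, 12]
nums[0] = 0 → [0, 2, 1, 8, 3, 12]
nums[-6] = nums[0]*nums[0] = 0*0 = 0 → [0, 2, 1, 8, 3, 12]
append nums[0]+nums[4] = 0+3 = 3 → [0, 2, 1, 8, 3, 12, 3]
append nums[-1]+nums[-1] = 3+3 = 6 → [0, 2, 1, 8, 3, 12, 3, 6]

[0, 2, 1, 8, 3, 12, 3, 6]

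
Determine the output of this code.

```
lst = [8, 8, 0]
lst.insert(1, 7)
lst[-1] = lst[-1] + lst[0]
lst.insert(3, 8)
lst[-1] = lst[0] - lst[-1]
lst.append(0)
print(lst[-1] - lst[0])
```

insert 7 at 1 → [8, 7, 8, 0]
lst[-1] = lst[-1]+lst[0] = 0+8 = 8 → [8, 7, 8, 8]
insert 8 at 3 → [8, 7, 8, 8, 8]
lst[-1] = lst[0]-lst[-1] = 8-8 = 0 → [8, 7, 8, 8, 0]
append 0 → [8, 7, 8, 8, 0, 0]
lst[-1]-lst[0] = 0-8 = -8

-8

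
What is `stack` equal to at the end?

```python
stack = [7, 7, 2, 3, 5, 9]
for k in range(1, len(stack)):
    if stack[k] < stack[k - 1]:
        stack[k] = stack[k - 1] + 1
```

[7, 7, 8, 9, 10, 11]

k=1: 7>=7, unchanged → [7, 7, 2, 3, 5, 9]
k=2: 2<7, stack[2] = 7+1 = 8 → [7, 7, 8, 3, 5, 9]
k=3: 3<8, stack[3] = 8+1 = 9 → [7, 7, 8, 9, 5, 9]
k=4: 5<9, stack[4] = 9+1 = 10 → [7, 7, 8, 9, 10, 9]
k=5: 9<10, stack[5] = 10+1 = 11 → [7, 7, 8, 9, 10, 11]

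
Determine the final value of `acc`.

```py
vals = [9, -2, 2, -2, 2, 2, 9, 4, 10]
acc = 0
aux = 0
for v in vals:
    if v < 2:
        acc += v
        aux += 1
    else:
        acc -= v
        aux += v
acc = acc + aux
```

v=9: not <2, acc = 0-9 = -9; aux=9
v=-2: <2, acc = (-9)+(-2) = -11; aux=10
v=2: not <2, acc = (-11)-2 = -13; aux=12
v=-2: <2, acc = (-13)+(-2) = -15; aux=13
v=2: not <2, acc = (-15)-2 = -17; aux=15
v=2: not <2, acc = (-17)-2 = -19; aux=17
v=9: not <2, acc = (-19)-9 = -28; aux=26
v=4: not <2, acc = (-28)-4 = -32; aux=30
v=10: not <2, acc = (-32)-10 = -42; aux=40
acc+aux = (-42)+40 = -2

-2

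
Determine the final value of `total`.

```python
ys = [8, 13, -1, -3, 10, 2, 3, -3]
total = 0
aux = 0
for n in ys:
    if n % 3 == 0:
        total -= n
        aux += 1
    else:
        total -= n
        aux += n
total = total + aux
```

6

n=8: not %3==0, total = 0-8 = -8; aux=8
n=13: not %3==0, total = (-8)-13 = -21; aux=21
n=-1: not %3==0, total = (-21)-(-1) = -20; aux=20
n=-3: %3==0, total = (-20)-(-3) = -17; aux=21
n=10: not %3==0, total = (-17)-10 = -27; aux=31
n=2: not %3==0, total = (-27)-2 = -29; aux=33
n=3: %3==0, total = (-29)-3 = -32; aux=34
n=-3: %3==0, total = (-32)-(-3) = -29; aux=35
total+aux = (-29)+35 = 6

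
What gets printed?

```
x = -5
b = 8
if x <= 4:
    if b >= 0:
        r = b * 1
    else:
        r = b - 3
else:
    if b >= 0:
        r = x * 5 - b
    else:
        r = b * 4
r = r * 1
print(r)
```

x=-5, b=8
x <= 4 is True; b >= 0 is True
→ r = b * 1 = 8
r = 8*1 = 8

8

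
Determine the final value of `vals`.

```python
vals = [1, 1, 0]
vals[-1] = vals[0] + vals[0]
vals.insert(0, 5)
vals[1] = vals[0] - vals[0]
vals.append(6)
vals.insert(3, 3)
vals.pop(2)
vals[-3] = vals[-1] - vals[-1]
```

[5, 0, 0, 2, 6]

vals[-1] = vals[0]+vals[0] = 1+1 = 2 → [1, 1, 2]
insert 5 at 0 → [5, 1, 1, 2]
vals[1] = vals[0]-vals[0] = 5-5 = 0 → [5, 0, 1, 2]
append 6 → [5, 0, 1, 2, 6]
insert 3 at 3 → [5, 0, 1, 3, 2, 6]
pop(2) removes 1 → [5, 0, 3, 2, 6]
vals[-3] = vals[-1]-vals[-1] = 6-6 = 0 → [5, 0, 0, 2, 6]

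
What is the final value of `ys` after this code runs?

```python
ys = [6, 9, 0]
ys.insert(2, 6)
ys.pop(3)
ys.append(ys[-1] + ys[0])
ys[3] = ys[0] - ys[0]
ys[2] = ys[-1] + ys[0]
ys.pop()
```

insert 6 at 2 → [6, 9, 6, 0]
pop(3) removes 0 → [6, 9, 6]
append ys[-1]+ys[0] = 6+6 = 12 → [6, 9, 6, 12]
ys[3] = ys[0]-ys[0] = 6-6 = 0 → [6, 9, 6, 0]
ys[2] = ys[-1]+ys[0] = 0+6 = 6 → [6, 9, 6, 0]
pop() removes 0 → [6, 9, 6]

[6, 9, 6]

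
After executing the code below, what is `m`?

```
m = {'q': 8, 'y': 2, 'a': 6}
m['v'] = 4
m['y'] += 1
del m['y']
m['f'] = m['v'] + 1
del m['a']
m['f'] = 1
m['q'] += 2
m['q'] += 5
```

m['v'] = 4 → {'q': 8, 'y': 2, 'a': 6, 'v': 4}
m['y'] = 2+1 = 3 → {'q': 8, 'y': 3, 'a': 6, 'v': 4}
del 'y' → {'q': 8, 'a': 6, 'v': 4}
m['f'] = m['v']+1 = 5 → {'q': 8, 'a': 6, 'v': 4, 'f': 5}
del 'a' → {'q': 8, 'v': 4, 'f': 5}
m['f'] = 1 → {'q': 8, 'v': 4, 'f': 1}
m['q'] = 8+2 = 10 → {'q': 10, 'v': 4, 'f': 1}
m['q'] = 10+5 = 15 → {'q': 15, 'v': 4, 'f': 1}

{'q': 15, 'v': 4, 'f': 1}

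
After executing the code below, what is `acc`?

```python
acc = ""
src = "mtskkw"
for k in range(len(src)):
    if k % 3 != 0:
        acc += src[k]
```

'tskw'

k=0: skip
k=1: add 't' → 't'
k=2: add 's' → 'ts'
k=3: skip
k=4: add 'k' → 'tsk'
k=5: add 'w' → 'tskw'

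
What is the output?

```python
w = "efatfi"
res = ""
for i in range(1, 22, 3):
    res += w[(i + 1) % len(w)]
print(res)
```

i=1: add w[2]='a' → 'a'
i=4: add w[5]='i' → 'ai'
i=7: add w[2]='a' → 'aia'
i=10: add w[5]='i' → 'aiai'
i=13: add w[2]='a' → 'aiaia'
i=16: add w[5]='i' → 'aiaiai'
i=19: add w[2]='a' → 'aiaiaia'

aiaiaia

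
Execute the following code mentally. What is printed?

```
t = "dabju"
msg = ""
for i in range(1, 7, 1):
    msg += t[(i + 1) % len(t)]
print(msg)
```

i=1: add t[2]='b' → 'b'
i=2: add t[3]='j' → 'bj'
i=3: add t[4]='u' → 'bju'
i=4: add t[0]='d' → 'bjud'
i=5: add t[1]='a' → 'bjuda'
i=6: add t[2]='b' → 'bjudab'

bjudab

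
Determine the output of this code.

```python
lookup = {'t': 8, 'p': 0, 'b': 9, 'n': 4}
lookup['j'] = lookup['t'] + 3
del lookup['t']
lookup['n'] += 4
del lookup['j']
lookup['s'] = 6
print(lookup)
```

{'p': 0, 'b': 9, 'n': 8, 's': 6}

lookup['j'] = lookup['t']+3 = 11 → {'t': 8, 'p': 0, 'b': 9, 'n': 4, 'j': 11}
del 't' → {'p': 0, 'b': 9, 'n': 4, 'j': 11}
lookup['n'] = 4+4 = 8 → {'p': 0, 'b': 9, 'n': 8, 'j': 11}
del 'j' → {'p': 0, 'b': 9, 'n': 8}
lookup['s'] = 6 → {'p': 0, 'b': 9, 'n': 8, 's': 6}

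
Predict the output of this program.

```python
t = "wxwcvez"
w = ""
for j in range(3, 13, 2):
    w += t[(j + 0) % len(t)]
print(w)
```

cewwv

j=3: add t[3]='c' → 'c'
j=5: add t[5]='e' → 'ce'
j=7: add t[0]='w' → 'cew'
j=9: add t[2]='w' → 'ceww'
j=11: add t[4]='v' → 'cewwv'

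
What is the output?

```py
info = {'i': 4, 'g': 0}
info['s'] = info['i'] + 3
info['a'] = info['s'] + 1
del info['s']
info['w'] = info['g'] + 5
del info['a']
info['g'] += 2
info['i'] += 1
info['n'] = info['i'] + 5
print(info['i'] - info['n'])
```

-5

info['s'] = info['i']+3 = 7 → {'i': 4, 'g': 0, 's': 7}
info['a'] = info['s']+1 = 8 → {'i': 4, 'g': 0, 's': 7, 'a': 8}
del 's' → {'i': 4, 'g': 0, 'a': 8}
info['w'] = info['g']+5 = 5 → {'i': 4, 'g': 0, 'a': 8, 'w': 5}
del 'a' → {'i': 4, 'g': 0, 'w': 5}
info['g'] = 0+2 = 2 → {'i': 4, 'g': 2, 'w': 5}
info['i'] = 4+1 = 5 → {'i': 5, 'g': 2, 'w': 5}
info['n'] = info['i']+5 = 10 → {'i': 5, 'g': 2, 'w': 5, 'n': 10}
info['i']-info['n'] = 5-10 = -5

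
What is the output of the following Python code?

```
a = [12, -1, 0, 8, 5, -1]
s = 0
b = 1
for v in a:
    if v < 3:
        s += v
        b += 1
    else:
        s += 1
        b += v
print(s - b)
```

v=12: not <3, s = 0+1 = 1; b=13
v=-1: <3, s = 1+(-1) = 0; b=14
v=0: <3, s = 0+0 = 0; b=15
v=8: not <3, s = 0+1 = 1; b=23
v=5: not <3, s = 1+1 = 2; b=28
v=-1: <3, s = 2+(-1) = 1; b=29
s-b = 1-29 = -28

-28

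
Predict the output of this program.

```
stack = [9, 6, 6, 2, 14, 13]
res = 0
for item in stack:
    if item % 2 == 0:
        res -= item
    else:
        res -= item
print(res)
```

item=9: not even, res = 0-9 = -9
item=6: even, res = (-9)-6 = -15
item=6: even, res = (-15)-6 = -21
item=2: even, res = (-21)-2 = -23
item=14: even, res = (-23)-14 = -37
item=13: not even, res = (-37)-13 = -50

-50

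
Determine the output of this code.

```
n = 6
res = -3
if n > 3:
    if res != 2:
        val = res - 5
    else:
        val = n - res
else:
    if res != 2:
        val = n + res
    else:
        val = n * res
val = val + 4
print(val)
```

n=6, res=-3
n > 3 is True; res != 2 is True
→ val = res - 5 = -8
val = (-8)+4 = -4

-4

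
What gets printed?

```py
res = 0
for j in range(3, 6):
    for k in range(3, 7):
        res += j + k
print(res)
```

j=3,k=3: res = 0+6 = 6
j=3,k=4: res = 6+7 = 13
j=3,k=5: res = 13+8 = 21
j=3,k=6: res = 21+9 = 30
j=4,k=3: res = 30+7 = 37
j=4,k=4: res = 37+8 = 45
j=4,k=5: res = 45+9 = 54
j=4,k=6: res = 54+10 = 64
j=5,k=3: res = 64+8 = 72
j=5,k=4: res = 72+9 = 81
j=5,k=5: res = 81+10 = 91
j=5,k=6: res = 91+11 = 102

102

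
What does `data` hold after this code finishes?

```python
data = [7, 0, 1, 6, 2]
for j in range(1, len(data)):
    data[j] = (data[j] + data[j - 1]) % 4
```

[7, 3, 0, 2, 0]

j=1: data[1] = (0+7)%4 = 3 → [7, 3, 1, 6, 2]
j=2: data[2] = (1+3)%4 = 0 → [7, 3, 0, 6, 2]
j=3: data[3] = (6+0)%4 = 2 → [7, 3, 0, 2, 2]
j=4: data[4] = (2+2)%4 = 0 → [7, 3, 0, 2, 0]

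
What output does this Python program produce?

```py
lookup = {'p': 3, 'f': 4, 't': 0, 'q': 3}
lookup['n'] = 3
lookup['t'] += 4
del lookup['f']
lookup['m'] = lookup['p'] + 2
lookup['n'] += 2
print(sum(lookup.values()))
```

20

lookup['n'] = 3 → {'p': 3, 'f': 4, 't': 0, 'q': 3, 'n': 3}
lookup['t'] = 0+4 = 4 → {'p': 3, 'f': 4, 't': 4, 'q': 3, 'n': 3}
del 'f' → {'p': 3, 't': 4, 'q': 3, 'n': 3}
lookup['m'] = lookup['p']+2 = 5 → {'p': 3, 't': 4, 'q': 3, 'n': 3, 'm': 5}
lookup['n'] = 3+2 = 5 → {'p': 3, 't': 4, 'q': 3, 'n': 5, 'm': 5}
sum of values = 20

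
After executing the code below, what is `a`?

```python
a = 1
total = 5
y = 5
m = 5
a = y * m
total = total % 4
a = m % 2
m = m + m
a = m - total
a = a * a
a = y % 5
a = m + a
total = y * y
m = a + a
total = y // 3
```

10

a = 5*5 = 25
total = 5%4 = 1
a = 5%2 = 1
m = 5+5 = 10
a = 10-1 = 9
a = 9*9 = 81
a = 5%5 = 0
a = 10+0 = 10
total = 5*5 = 25
m = 10+10 = 20
total = 5//3 = 1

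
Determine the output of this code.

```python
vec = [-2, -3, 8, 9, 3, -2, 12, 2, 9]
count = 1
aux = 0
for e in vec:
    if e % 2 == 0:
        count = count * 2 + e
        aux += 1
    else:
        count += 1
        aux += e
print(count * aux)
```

e=-2: even, count = 1*2+(-2) = 0; aux=1
e=-3: not even, count = 0+1 = 1; aux=-2
e=8: even, count = 1*2+8 = 10; aux=-1
e=9: not even, count = 10+1 = 11; aux=8
e=3: not even, count = 11+1 = 12; aux=11
e=-2: even, count = 12*2+(-2) = 22; aux=12
e=12: even, count = 22*2+12 = 56; aux=13
e=2: even, count = 56*2+2 = 114; aux=14
e=9: not even, count = 114+1 = 115; aux=23
count*aux = 115*23 = 2645

2645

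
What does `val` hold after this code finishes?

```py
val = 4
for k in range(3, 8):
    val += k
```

29

k=3: val = 4+3 = 7
k=4: val = 7+4 = 11
k=5: val = 11+5 = 16
k=6: val = 16+6 = 22
k=7: val = 22+7 = 29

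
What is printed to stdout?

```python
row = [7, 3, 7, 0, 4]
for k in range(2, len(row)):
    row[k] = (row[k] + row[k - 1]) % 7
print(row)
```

k=2: row[2] = (7+3)%7 = 3 → [7, 3, 3, 0, 4]
k=3: row[3] = (0+3)%7 = 3 → [7, 3, 3, 3, 4]
k=4: row[4] = (4+3)%7 = 0 → [7, 3, 3, 3, 0]

[7, 3, 3, 3, 0]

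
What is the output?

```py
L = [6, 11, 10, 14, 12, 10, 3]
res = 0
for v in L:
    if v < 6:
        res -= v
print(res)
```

v=6: not <6
v=11: not <6
v=10: not <6
v=14: not <6
v=12: not <6
v=10: not <6
v=3: <6, res = 0-3 = -3

-3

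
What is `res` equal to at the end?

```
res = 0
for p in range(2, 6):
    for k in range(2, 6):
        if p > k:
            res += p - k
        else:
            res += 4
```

50

p=2,k=2: not 2>2, res = 0+4 = 4
p=2,k=3: not 2>3, res = 4+4 = 8
p=2,k=4: not 2>4, res = 8+4 = 12
p=2,k=5: not 2>5, res = 12+4 = 16
p=3,k=2: 3>2, res = 16+1 = 17
p=3,k=3: not 3>3, res = 17+4 = 21
p=3,k=4: not 3>4, res = 21+4 = 25
p=3,k=5: not 3>5, res = 25+4 = 29
p=4,k=2: 4>2, res = 29+2 = 31
p=4,k=3: 4>3, res = 31+1 = 32
p=4,k=4: not 4>4, res = 32+4 = 36
p=4,k=5: not 4>5, res = 36+4 = 40
p=5,k=2: 5>2, res = 40+3 = 43
p=5,k=3: 5>3, res = 43+2 = 45
p=5,k=4: 5>4, res = 45+1 = 46
p=5,k=5: not 5>5, res = 46+4 = 50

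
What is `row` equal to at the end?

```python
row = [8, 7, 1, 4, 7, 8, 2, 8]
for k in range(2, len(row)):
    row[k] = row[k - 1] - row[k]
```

[8, 7, 6, 2, -5, -13, -15, -23]

k=2: row[2] = 7-1 = 6 → [8, 7, 6, 4, 7, 8, 2, 8]
k=3: row[3] = 6-4 = 2 → [8, 7, 6, 2, 7, 8, 2, 8]
k=4: row[4] = 2-7 = -5 → [8, 7, 6, 2, -5, 8, 2, 8]
k=5: row[5] = (-5)-8 = -13 → [8, 7, 6, 2, -5, -13, 2, 8]
k=6: row[6] = (-13)-2 = -15 → [8, 7, 6, 2, -5, -13, -15, 8]
k=7: row[7] = (-15)-8 = -23 → [8, 7, 6, 2, -5, -13, -15, -23]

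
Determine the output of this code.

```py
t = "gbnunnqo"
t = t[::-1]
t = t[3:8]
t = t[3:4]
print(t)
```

reverse → 'oqnnunbg'
slice [3:8] → 'nunbg'
slice [3:4] → 'b'

b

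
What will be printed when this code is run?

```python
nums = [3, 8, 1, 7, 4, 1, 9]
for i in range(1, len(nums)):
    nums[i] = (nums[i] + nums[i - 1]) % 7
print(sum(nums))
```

i=1: nums[1] = (8+3)%7 = 4 → [3, 4, 1, 7, 4, 1, 9]
i=2: nums[2] = (1+4)%7 = 5 → [3, 4, 5, 7, 4, 1, 9]
i=3: nums[3] = (7+5)%7 = 5 → [3, 4, 5, 5, 4, 1, 9]
i=4: nums[4] = (4+5)%7 = 2 → [3, 4, 5, 5, 2, 1, 9]
i=5: nums[5] = (1+2)%7 = 3 → [3, 4, 5, 5, 2, 3, 9]
i=6: nums[6] = (9+3)%7 = 5 → [3, 4, 5, 5, 2, 3, 5]
sum = 27

27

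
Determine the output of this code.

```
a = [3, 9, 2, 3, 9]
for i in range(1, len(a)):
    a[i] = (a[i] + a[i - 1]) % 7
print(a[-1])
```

i=1: a[1] = (9+3)%7 = 5 → [3, 5, 2, 3, 9]
i=2: a[2] = (2+5)%7 = 0 → [3, 5, 0, 3, 9]
i=3: a[3] = (3+0)%7 = 3 → [3, 5, 0, 3, 9]
i=4: a[4] = (9+3)%7 = 5 → [3, 5, 0, 3, 5]

5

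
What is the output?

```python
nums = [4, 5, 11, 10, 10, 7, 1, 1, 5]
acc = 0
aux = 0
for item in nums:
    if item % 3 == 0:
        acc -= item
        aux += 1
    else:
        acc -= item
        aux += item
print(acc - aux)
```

-108

item=4: not %3==0, acc = 0-4 = -4; aux=4
item=5: not %3==0, acc = (-4)-5 = -9; aux=9
item=11: not %3==0, acc = (-9)-11 = -20; aux=20
item=10: not %3==0, acc = (-20)-10 = -30; aux=30
item=10: not %3==0, acc = (-30)-10 = -40; aux=40
item=7: not %3==0, acc = (-40)-7 = -47; aux=47
item=1: not %3==0, acc = (-47)-1 = -48; aux=48
item=1: not %3==0, acc = (-48)-1 = -49; aux=49
item=5: not %3==0, acc = (-49)-5 = -54; aux=54
acc-aux = (-54)-54 = -108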